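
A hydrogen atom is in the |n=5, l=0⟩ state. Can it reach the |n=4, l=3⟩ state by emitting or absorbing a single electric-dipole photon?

forbidden

Initial l = 0, final l = 3, so Δl = +3. E1 requires Δl = ±1: violated.
The transition is electric-dipole forbidden.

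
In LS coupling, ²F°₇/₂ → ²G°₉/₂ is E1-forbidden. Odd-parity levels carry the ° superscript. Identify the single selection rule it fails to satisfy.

Parity must change: odd → odd — fails.
ΔJ = 0, ±1 (not J=0↔0): J: 7/2 → 9/2, ΔJ = +1 — ok.
ΔS = 0: S: 1/2 → 1/2 — ok.
ΔL = 0, ±1 (not L=0↔0): L: 3 → 4, ΔL = +1 — ok.

parity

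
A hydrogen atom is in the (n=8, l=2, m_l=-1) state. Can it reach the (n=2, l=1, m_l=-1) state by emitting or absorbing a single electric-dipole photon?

allowed

Δl = 1 − 2 = -1; the E1 rule Δl = ±1 is satisfied.
Δm_l = -1 − (-1) = +0. E1 requires Δm_l = 0, ±1: satisfied.
All E1 selection rules are satisfied.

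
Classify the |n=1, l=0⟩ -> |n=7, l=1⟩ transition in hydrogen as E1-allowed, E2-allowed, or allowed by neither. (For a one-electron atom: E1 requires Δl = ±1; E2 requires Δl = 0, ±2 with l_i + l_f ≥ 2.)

Δl = 1 − 0 = +1; l_i + l_f = 1.
E1 (Δl = ±1): satisfied.
E2 (Δl = 0,±2, l_i+l_f ≥ 2): not satisfied.

E1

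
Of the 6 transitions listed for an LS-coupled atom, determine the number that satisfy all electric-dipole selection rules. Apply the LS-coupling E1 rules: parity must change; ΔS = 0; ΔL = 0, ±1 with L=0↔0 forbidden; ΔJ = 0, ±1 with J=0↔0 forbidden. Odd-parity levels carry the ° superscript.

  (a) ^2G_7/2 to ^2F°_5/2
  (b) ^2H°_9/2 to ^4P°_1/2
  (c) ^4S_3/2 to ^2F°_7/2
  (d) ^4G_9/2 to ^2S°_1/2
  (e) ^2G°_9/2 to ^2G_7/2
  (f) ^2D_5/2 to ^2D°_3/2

(a) allowed
(b) forbidden (parity, ΔS, ΔL, ΔJ fail)
(c) forbidden (ΔS, ΔL, ΔJ fail)
(d) forbidden (ΔS, ΔL, ΔJ fail)
(e) allowed
(f) allowed
Total allowed: 3 of 6.

3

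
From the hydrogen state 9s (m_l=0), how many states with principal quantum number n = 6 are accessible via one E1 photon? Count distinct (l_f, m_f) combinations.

E1 requires Δl = ±1, so l_f ∈ {-1, 1}; with 0 ≤ l_f ≤ n_f−1 = 5, the allowed l_f values are {1}.
For l_f = 1: m_f ∈ {m_i−1, m_i, m_i+1} ∩ [−1, 1] = {-1, 0, 1} → 3 states.
Total: 3.

3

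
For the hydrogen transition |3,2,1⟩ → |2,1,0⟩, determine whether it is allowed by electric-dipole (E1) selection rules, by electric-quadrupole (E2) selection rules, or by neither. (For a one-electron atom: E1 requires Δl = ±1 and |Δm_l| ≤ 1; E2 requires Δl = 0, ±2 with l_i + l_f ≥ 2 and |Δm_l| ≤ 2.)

Δl = 1 − 2 = -1; l_i + l_f = 3.
Δm_l = -1.
E1 (Δl = ±1, |Δm_l| ≤ 1): satisfied.
E2 (Δl = 0,±2, l_i+l_f ≥ 2, |Δm_l| ≤ 2): not satisfied.

E1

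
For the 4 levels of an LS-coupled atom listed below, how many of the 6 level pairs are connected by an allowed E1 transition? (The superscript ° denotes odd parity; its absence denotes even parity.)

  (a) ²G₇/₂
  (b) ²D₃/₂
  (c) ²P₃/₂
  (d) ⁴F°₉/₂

0

(a)–(b): forbidden (parity, ΔL, ΔJ).
(a)–(c): forbidden (parity, ΔL, ΔJ).
(a)–(d): forbidden (ΔS).
(b)–(c): forbidden (parity).
(b)–(d): forbidden (ΔS, ΔJ).
(c)–(d): forbidden (ΔS, ΔL, ΔJ).
Allowed pairs: 0 of 6.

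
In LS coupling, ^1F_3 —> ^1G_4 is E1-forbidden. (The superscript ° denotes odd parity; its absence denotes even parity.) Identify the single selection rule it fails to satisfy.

parity

Parity must change: even → even — fails.
ΔS = 0: S: 0 → 0 — passes.
ΔL = 0, ±1 (not L=0↔0): L: 3 → 4, ΔL = +1 — passes.
ΔJ = 0, ±1 (not J=0↔0): J: 3 → 4, ΔJ = +1 — passes.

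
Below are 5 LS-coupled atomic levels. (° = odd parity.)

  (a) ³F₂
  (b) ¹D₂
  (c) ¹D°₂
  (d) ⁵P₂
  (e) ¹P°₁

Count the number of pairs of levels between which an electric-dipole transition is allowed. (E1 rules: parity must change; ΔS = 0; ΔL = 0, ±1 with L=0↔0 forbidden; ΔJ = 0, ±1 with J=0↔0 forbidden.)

(a)–(b): forbidden (parity, ΔS).
(a)–(c): forbidden (ΔS).
(a)–(d): forbidden (parity, ΔS, ΔL).
(a)–(e): forbidden (ΔS, ΔL).
(b)–(c): allowed.
(b)–(d): forbidden (parity, ΔS).
(b)–(e): allowed.
(c)–(d): forbidden (ΔS).
(c)–(e): forbidden (parity).
(d)–(e): forbidden (ΔS).
Allowed pairs: 2 of 10.

2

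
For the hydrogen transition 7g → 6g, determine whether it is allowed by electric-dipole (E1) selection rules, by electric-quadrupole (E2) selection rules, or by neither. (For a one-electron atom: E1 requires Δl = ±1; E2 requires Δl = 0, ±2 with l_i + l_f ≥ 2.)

E2

Δl = 4 − 4 = +0; l_i + l_f = 8.
E1 (Δl = ±1): not satisfied.
E2 (Δl = 0,±2, l_i+l_f ≥ 2): satisfied.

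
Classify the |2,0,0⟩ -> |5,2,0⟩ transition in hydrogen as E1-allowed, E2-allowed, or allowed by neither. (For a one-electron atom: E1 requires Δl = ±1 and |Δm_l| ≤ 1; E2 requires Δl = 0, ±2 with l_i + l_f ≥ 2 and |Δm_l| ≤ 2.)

E2

Δl = 2 − 0 = +2; l_i + l_f = 2.
Δm_l = +0.
E1 (Δl = ±1, |Δm_l| ≤ 1): not satisfied.
E2 (Δl = 0,±2, l_i+l_f ≥ 2, |Δm_l| ≤ 2): satisfied.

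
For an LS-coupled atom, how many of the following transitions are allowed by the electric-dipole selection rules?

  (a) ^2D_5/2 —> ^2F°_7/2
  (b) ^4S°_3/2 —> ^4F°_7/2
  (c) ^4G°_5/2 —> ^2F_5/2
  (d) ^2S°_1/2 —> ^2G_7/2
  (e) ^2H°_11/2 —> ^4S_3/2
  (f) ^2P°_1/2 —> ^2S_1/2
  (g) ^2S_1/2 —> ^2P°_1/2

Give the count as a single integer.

(a) allowed
(b) forbidden (parity, ΔL, ΔJ fail)
(c) forbidden (ΔS fails)
(d) forbidden (ΔL, ΔJ fail)
(e) forbidden (ΔS, ΔL, ΔJ fail)
(f) allowed
(g) allowed
Total allowed: 3 of 7.

3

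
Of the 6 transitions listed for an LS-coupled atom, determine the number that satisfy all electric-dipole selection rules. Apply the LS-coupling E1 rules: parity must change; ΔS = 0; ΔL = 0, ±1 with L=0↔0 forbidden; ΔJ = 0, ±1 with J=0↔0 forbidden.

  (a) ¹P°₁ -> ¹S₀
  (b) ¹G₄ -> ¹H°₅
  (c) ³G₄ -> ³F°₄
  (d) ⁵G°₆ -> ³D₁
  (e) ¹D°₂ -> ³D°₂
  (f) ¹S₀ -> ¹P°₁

(a) allowed
(b) allowed
(c) allowed
(d) forbidden (ΔS, ΔL, ΔJ fail)
(e) forbidden (parity, ΔS fail)
(f) allowed
Total allowed: 4 of 6.

4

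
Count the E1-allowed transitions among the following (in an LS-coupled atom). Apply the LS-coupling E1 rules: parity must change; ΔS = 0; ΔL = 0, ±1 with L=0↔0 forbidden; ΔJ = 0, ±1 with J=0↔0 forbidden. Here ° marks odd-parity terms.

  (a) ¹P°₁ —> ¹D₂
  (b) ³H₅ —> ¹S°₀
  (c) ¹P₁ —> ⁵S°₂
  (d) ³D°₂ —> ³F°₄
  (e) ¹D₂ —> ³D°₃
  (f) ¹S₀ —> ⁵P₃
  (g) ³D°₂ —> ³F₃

2

(a) allowed
(b) forbidden (ΔS, ΔL, ΔJ fail)
(c) forbidden (ΔS fails)
(d) forbidden (parity, ΔJ fail)
(e) forbidden (ΔS fails)
(f) forbidden (parity, ΔS, ΔJ fail)
(g) allowed
Total allowed: 2 of 7.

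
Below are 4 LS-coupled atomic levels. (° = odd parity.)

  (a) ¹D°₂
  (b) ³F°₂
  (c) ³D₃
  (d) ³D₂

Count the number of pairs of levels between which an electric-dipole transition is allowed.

2

(a)–(b): forbidden (parity, ΔS).
(a)–(c): forbidden (ΔS).
(a)–(d): forbidden (ΔS).
(b)–(c): allowed.
(b)–(d): allowed.
(c)–(d): forbidden (parity).
Allowed pairs: 2 of 6.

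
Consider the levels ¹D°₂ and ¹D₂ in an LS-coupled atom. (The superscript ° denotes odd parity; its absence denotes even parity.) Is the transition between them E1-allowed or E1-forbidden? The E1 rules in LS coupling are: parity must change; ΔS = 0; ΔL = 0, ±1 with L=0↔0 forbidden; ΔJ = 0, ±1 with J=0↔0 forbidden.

Parity must change: odd → even — ok.
ΔS = 0: S: 0 → 0 — ok.
ΔL = 0, ±1 (not L=0↔0): L: 2 → 2, ΔL = +0 — ok.
ΔJ = 0, ±1 (not J=0↔0): J: 2 → 2, ΔJ = +0 — ok.
All four E1 rules are satisfied.

allowed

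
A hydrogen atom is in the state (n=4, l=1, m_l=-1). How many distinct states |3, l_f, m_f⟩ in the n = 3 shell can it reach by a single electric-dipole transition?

E1 requires Δl = ±1, so l_f ∈ {0, 2}; with 0 ≤ l_f ≤ n_f−1 = 2, the allowed l_f values are {0, 2}.
For l_f = 0: m_f ∈ {m_i−1, m_i, m_i+1} ∩ [−0, 0] = {0} → 1 state.
For l_f = 2: m_f ∈ {m_i−1, m_i, m_i+1} ∩ [−2, 2] = {-2, -1, 0} → 3 states.
Total: 4.

4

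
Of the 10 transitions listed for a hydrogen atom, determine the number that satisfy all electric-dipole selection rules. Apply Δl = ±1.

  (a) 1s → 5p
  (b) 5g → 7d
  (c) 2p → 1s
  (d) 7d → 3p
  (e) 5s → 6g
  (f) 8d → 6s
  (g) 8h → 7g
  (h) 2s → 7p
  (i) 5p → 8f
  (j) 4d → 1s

(a) allowed
(b) forbidden — Δl = -2 (E1 requires Δl = ±1)
(c) allowed
(d) allowed
(e) forbidden — Δl = +4 (E1 requires Δl = ±1)
(f) forbidden — Δl = -2 (E1 requires Δl = ±1)
(g) allowed
(h) allowed
(i) forbidden — Δl = +2 (E1 requires Δl = ±1)
(j) forbidden — Δl = -2 (E1 requires Δl = ±1)
Total allowed: 5 of 10.

5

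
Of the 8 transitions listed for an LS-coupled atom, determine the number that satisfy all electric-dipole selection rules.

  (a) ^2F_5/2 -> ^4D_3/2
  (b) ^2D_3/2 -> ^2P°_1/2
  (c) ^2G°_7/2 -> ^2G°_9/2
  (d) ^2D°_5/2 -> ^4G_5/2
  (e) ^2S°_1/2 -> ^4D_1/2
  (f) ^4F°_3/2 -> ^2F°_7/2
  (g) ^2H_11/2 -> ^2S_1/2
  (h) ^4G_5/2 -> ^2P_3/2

(a) forbidden (parity, ΔS fail)
(b) allowed
(c) forbidden (parity fails)
(d) forbidden (ΔS, ΔL fail)
(e) forbidden (ΔS, ΔL fail)
(f) forbidden (parity, ΔS, ΔJ fail)
(g) forbidden (parity, ΔL, ΔJ fail)
(h) forbidden (parity, ΔS, ΔL fail)
Total allowed: 1 of 8.

1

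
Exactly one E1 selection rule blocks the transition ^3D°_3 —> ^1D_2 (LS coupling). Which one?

Initial level: S=1, L=2, J=3, parity odd. Final level: S=0, L=2, J=2, parity even.
Parity must change: odd → even — passes.
ΔS = 0: S: 1 → 0 — fails.
ΔL = 0, ±1 (not L=0↔0): L: 2 → 2, ΔL = +0 — passes.
ΔJ = 0, ±1 (not J=0↔0): J: 3 → 2, ΔJ = -1 — passes.

the ΔS = 0 rule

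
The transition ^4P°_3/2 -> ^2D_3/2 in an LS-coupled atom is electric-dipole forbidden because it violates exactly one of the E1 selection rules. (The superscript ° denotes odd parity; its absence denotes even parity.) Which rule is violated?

Initial level: S=3/2, L=1, J=3/2, parity odd. Final level: S=1/2, L=2, J=3/2, parity even.
Parity must change: odd → even — ok.
ΔS = 0: S: 3/2 → 1/2 — fails.
ΔL = 0, ±1 (not L=0↔0): L: 1 → 2, ΔL = +1 — ok.
ΔJ = 0, ±1 (not J=0↔0): J: 3/2 → 3/2, ΔJ = +0 — ok.

the ΔS = 0 rule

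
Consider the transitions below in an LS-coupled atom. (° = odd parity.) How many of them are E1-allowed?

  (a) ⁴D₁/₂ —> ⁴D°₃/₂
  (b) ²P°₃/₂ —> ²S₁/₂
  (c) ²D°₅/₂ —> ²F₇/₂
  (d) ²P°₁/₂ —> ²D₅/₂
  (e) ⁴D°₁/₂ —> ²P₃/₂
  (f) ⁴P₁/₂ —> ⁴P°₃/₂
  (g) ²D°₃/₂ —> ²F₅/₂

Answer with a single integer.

(a) allowed
(b) allowed
(c) allowed
(d) forbidden (ΔJ fails)
(e) forbidden (ΔS fails)
(f) allowed
(g) allowed
Total allowed: 5 of 7.

5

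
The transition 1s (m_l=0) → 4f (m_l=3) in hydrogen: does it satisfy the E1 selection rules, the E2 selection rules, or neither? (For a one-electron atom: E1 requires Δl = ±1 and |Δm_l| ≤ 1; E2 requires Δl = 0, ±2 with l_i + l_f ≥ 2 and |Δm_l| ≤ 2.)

neither

Δl = 3 − 0 = +3; l_i + l_f = 3.
Δm_l = +3.
E1 (Δl = ±1, |Δm_l| ≤ 1): not satisfied.
E2 (Δl = 0,±2, l_i+l_f ≥ 2, |Δm_l| ≤ 2): not satisfied.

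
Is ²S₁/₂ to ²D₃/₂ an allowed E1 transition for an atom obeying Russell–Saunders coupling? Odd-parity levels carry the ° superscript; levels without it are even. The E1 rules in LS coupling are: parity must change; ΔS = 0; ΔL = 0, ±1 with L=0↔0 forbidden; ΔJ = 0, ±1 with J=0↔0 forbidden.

forbidden

Reading off the term symbols: S 1/2→1/2, L 0→2, J 1/2→3/2, parity even→even.
Parity must change: even → even — violated.
ΔS = 0: S: 1/2 → 1/2 — satisfied.
ΔL = 0, ±1 (not L=0↔0): L: 0 → 2, ΔL = +2 — violated.
ΔJ = 0, ±1 (not J=0↔0): J: 1/2 → 3/2, ΔJ = +1 — satisfied.
Rule(s) violated: parity, ΔL.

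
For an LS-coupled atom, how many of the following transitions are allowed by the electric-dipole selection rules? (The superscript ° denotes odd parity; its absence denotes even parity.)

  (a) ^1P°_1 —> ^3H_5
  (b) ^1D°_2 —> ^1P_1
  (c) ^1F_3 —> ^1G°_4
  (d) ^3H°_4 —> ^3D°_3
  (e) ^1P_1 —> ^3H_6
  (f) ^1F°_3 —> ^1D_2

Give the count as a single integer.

3

(a) forbidden (ΔS, ΔL, ΔJ fail)
(b) allowed
(c) allowed
(d) forbidden (parity, ΔL fail)
(e) forbidden (parity, ΔS, ΔL, ΔJ fail)
(f) allowed
Total allowed: 3 of 6.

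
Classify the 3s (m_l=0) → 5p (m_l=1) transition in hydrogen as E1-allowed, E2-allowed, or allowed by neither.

E1

Δl = 1 − 0 = +1; l_i + l_f = 1.
Δm_l = +1.
E1 (Δl = ±1, |Δm_l| ≤ 1): satisfied.
E2 (Δl = 0,±2, l_i+l_f ≥ 2, |Δm_l| ≤ 2): not satisfied.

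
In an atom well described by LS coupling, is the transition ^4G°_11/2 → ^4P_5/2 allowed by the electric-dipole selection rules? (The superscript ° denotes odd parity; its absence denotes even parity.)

Parity must change: odd → even — satisfied.
ΔS = 0: S: 3/2 → 3/2 — satisfied.
ΔL = 0, ±1 (not L=0↔0): L: 4 → 1, ΔL = -3 — violated.
ΔJ = 0, ±1 (not J=0↔0): J: 11/2 → 5/2, ΔJ = -3 — violated.
Rule(s) violated: ΔL, ΔJ.

forbidden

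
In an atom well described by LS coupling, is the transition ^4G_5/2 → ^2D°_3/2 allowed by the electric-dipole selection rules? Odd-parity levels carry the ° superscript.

Initial level: S=3/2, L=4, J=5/2, parity even. Final level: S=1/2, L=2, J=3/2, parity odd.
Parity must change: even → odd — satisfied.
ΔS = 0: S: 3/2 → 1/2 — violated.
ΔL = 0, ±1 (not L=0↔0): L: 4 → 2, ΔL = -2 — violated.
ΔJ = 0, ±1 (not J=0↔0): J: 5/2 → 3/2, ΔJ = -1 — satisfied.
Rule(s) violated: ΔS, ΔL.

forbidden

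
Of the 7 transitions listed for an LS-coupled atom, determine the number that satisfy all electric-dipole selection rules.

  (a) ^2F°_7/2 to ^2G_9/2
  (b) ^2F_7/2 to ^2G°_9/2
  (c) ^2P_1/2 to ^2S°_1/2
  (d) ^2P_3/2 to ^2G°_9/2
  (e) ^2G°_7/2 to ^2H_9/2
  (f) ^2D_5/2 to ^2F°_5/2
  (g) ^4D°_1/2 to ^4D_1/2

(a) allowed
(b) allowed
(c) allowed
(d) forbidden (ΔL, ΔJ fail)
(e) allowed
(f) allowed
(g) allowed
Total allowed: 6 of 7.

6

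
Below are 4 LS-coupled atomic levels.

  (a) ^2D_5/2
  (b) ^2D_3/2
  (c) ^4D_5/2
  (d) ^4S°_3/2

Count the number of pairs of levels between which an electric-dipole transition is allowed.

0

(a)–(b): forbidden (parity).
(a)–(c): forbidden (parity, ΔS).
(a)–(d): forbidden (ΔS, ΔL).
(b)–(c): forbidden (parity, ΔS).
(b)–(d): forbidden (ΔS, ΔL).
(c)–(d): forbidden (ΔL).
Allowed pairs: 0 of 6.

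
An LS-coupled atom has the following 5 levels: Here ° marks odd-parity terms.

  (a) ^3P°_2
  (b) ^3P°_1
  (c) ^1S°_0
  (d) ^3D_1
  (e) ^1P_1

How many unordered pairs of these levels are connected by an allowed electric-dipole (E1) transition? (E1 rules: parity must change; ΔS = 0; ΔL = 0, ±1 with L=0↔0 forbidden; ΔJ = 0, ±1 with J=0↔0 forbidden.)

3

(a)–(b): forbidden (parity).
(a)–(c): forbidden (parity, ΔS, ΔJ).
(a)–(d): allowed.
(a)–(e): forbidden (ΔS).
(b)–(c): forbidden (parity, ΔS).
(b)–(d): allowed.
(b)–(e): forbidden (ΔS).
(c)–(d): forbidden (ΔS, ΔL).
(c)–(e): allowed.
(d)–(e): forbidden (parity, ΔS).
Allowed pairs: 3 of 10.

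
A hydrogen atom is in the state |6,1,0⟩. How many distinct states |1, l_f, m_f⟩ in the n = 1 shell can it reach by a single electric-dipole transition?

1

E1 requires Δl = ±1, so l_f ∈ {0, 2}; with 0 ≤ l_f ≤ n_f−1 = 0, the allowed l_f values are {0}.
For l_f = 0: m_f ∈ {m_i−1, m_i, m_i+1} ∩ [−0, 0] = {0} → 1 state.
Total: 1.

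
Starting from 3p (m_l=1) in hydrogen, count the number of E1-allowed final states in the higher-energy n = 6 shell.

4

E1 requires Δl = ±1, so l_f ∈ {0, 2}; with 0 ≤ l_f ≤ n_f−1 = 5, the allowed l_f values are {0, 2}.
For l_f = 0: m_f ∈ {m_i−1, m_i, m_i+1} ∩ [−0, 0] = {0} → 1 state.
For l_f = 2: m_f ∈ {m_i−1, m_i, m_i+1} ∩ [−2, 2] = {0, 1, 2} → 3 states.
Total: 4.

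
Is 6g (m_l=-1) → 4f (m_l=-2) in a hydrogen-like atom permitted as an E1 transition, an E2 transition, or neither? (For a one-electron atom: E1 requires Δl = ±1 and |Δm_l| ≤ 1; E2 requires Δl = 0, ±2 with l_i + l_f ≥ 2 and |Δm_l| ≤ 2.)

Δl = 3 − 4 = -1; l_i + l_f = 7.
Δm_l = -1.
E1 (Δl = ±1, |Δm_l| ≤ 1): satisfied.
E2 (Δl = 0,±2, l_i+l_f ≥ 2, |Δm_l| ≤ 2): not satisfied.

E1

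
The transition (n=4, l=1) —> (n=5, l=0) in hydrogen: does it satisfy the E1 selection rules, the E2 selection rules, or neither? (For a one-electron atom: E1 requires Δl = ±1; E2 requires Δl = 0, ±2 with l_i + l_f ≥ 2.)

Δl = 0 − 1 = -1; l_i + l_f = 1.
E1 (Δl = ±1): satisfied.
E2 (Δl = 0,±2, l_i+l_f ≥ 2): not satisfied.

E1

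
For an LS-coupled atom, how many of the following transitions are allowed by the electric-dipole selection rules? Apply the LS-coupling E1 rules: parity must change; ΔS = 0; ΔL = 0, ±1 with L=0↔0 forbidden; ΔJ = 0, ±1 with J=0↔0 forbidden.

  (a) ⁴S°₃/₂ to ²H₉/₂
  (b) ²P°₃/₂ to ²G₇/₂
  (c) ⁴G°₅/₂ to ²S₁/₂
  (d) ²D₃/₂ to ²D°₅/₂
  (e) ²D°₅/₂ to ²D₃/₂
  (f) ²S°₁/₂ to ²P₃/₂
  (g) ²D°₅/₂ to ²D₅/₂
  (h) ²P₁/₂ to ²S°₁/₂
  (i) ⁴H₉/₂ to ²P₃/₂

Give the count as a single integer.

(a) forbidden (ΔS, ΔL, ΔJ fail)
(b) forbidden (ΔL, ΔJ fail)
(c) forbidden (ΔS, ΔL, ΔJ fail)
(d) allowed
(e) allowed
(f) allowed
(g) allowed
(h) allowed
(i) forbidden (parity, ΔS, ΔL, ΔJ fail)
Total allowed: 5 of 9.

5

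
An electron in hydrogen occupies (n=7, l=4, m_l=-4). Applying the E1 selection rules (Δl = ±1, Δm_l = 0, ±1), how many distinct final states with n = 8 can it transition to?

4

E1 requires Δl = ±1, so l_f ∈ {3, 5}; with 0 ≤ l_f ≤ n_f−1 = 7, the allowed l_f values are {3, 5}.
For l_f = 3: m_f ∈ {m_i−1, m_i, m_i+1} ∩ [−3, 3] = {-3} → 1 state.
For l_f = 5: m_f ∈ {m_i−1, m_i, m_i+1} ∩ [−5, 5] = {-5, -4, -3} → 3 states.
Total: 4.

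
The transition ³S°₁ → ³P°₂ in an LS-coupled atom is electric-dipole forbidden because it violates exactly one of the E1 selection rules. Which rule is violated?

Parity must change: odd → odd — ✗.
ΔS = 0: S: 1 → 1 — ✓.
ΔL = 0, ±1 (not L=0↔0): L: 0 → 1, ΔL = +1 — ✓.
ΔJ = 0, ±1 (not J=0↔0): J: 1 → 2, ΔJ = +1 — ✓.

parity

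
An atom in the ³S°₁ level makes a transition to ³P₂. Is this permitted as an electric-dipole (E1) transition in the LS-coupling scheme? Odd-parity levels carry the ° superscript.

Parity must change: odd → even — passes.
ΔS = 0: S: 1 → 1 — passes.
ΔL = 0, ±1 (not L=0↔0): L: 0 → 1, ΔL = +1 — passes.
ΔJ = 0, ±1 (not J=0↔0): J: 1 → 2, ΔJ = +1 — passes.
All four E1 rules are satisfied.

allowed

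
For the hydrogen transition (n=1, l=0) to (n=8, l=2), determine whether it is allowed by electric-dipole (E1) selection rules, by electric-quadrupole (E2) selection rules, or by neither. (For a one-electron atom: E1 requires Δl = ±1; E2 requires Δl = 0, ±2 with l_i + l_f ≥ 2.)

E2

Δl = 2 − 0 = +2; l_i + l_f = 2.
E1 (Δl = ±1): not satisfied.
E2 (Δl = 0,±2, l_i+l_f ≥ 2): satisfied.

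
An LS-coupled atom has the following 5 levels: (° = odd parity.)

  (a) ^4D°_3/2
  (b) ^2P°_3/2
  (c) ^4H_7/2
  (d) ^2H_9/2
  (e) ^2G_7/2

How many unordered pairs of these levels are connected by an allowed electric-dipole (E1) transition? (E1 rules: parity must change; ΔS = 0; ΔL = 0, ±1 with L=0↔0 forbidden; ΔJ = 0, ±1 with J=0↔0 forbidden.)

0

(a)–(b): forbidden (parity, ΔS).
(a)–(c): forbidden (ΔL, ΔJ).
(a)–(d): forbidden (ΔS, ΔL, ΔJ).
(a)–(e): forbidden (ΔS, ΔL, ΔJ).
(b)–(c): forbidden (ΔS, ΔL, ΔJ).
(b)–(d): forbidden (ΔL, ΔJ).
(b)–(e): forbidden (ΔL, ΔJ).
(c)–(d): forbidden (parity, ΔS).
(c)–(e): forbidden (parity, ΔS).
(d)–(e): forbidden (parity).
Allowed pairs: 0 of 10.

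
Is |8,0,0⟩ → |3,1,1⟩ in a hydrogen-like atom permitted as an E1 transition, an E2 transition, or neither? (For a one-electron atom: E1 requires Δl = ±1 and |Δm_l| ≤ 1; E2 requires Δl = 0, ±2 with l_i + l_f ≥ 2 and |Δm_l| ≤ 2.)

Δl = 1 − 0 = +1; l_i + l_f = 1.
Δm_l = +1.
E1 (Δl = ±1, |Δm_l| ≤ 1): satisfied.
E2 (Δl = 0,±2, l_i+l_f ≥ 2, |Δm_l| ≤ 2): not satisfied.

E1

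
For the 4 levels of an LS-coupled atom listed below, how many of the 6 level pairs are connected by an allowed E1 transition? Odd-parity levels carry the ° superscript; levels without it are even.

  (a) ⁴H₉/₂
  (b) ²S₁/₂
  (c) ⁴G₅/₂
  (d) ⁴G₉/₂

0

(a)–(b): forbidden (parity, ΔS, ΔL, ΔJ).
(a)–(c): forbidden (parity, ΔJ).
(a)–(d): forbidden (parity).
(b)–(c): forbidden (parity, ΔS, ΔL, ΔJ).
(b)–(d): forbidden (parity, ΔS, ΔL, ΔJ).
(c)–(d): forbidden (parity, ΔJ).
Allowed pairs: 0 of 6.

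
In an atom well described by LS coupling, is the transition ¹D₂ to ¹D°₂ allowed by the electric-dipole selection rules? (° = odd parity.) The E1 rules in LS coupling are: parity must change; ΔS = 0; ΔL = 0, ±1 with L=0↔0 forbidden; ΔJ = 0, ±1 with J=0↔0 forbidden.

Reading off the term symbols: S 0→0, L 2→2, J 2→2, parity even→odd.
ΔJ = 0, ±1 (not J=0↔0): J: 2 → 2, ΔJ = +0 — ✓.
ΔL = 0, ±1 (not L=0↔0): L: 2 → 2, ΔL = +0 — ✓.
ΔS = 0: S: 0 → 0 — ✓.
Parity must change: even → odd — ✓.
All four E1 rules are satisfied.

allowed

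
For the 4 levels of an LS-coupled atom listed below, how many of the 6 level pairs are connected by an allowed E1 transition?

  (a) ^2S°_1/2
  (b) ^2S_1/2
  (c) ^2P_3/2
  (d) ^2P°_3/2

3

(a)–(b): forbidden (ΔL).
(a)–(c): allowed.
(a)–(d): forbidden (parity).
(b)–(c): forbidden (parity).
(b)–(d): allowed.
(c)–(d): allowed.
Allowed pairs: 3 of 6.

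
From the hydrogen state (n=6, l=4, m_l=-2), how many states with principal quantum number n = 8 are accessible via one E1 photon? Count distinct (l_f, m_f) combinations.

6

E1 requires Δl = ±1, so l_f ∈ {3, 5}; with 0 ≤ l_f ≤ n_f−1 = 7, the allowed l_f values are {3, 5}.
For l_f = 3: m_f ∈ {m_i−1, m_i, m_i+1} ∩ [−3, 3] = {-3, -2, -1} → 3 states.
For l_f = 5: m_f ∈ {m_i−1, m_i, m_i+1} ∩ [−5, 5] = {-3, -2, -1} → 3 states.
Total: 6.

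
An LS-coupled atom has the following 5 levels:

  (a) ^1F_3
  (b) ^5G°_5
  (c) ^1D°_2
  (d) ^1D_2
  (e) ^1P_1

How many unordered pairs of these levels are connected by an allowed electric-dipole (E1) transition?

3

(a)–(b): forbidden (ΔS, ΔJ).
(a)–(c): allowed.
(a)–(d): forbidden (parity).
(a)–(e): forbidden (parity, ΔL, ΔJ).
(b)–(c): forbidden (parity, ΔS, ΔL, ΔJ).
(b)–(d): forbidden (ΔS, ΔL, ΔJ).
(b)–(e): forbidden (ΔS, ΔL, ΔJ).
(c)–(d): allowed.
(c)–(e): allowed.
(d)–(e): forbidden (parity).
Allowed pairs: 3 of 10.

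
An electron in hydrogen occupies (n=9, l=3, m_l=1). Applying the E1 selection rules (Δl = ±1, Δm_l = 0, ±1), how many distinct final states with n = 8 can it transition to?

6

E1 requires Δl = ±1, so l_f ∈ {2, 4}; with 0 ≤ l_f ≤ n_f−1 = 7, the allowed l_f values are {2, 4}.
For l_f = 2: m_f ∈ {m_i−1, m_i, m_i+1} ∩ [−2, 2] = {0, 1, 2} → 3 states.
For l_f = 4: m_f ∈ {m_i−1, m_i, m_i+1} ∩ [−4, 4] = {0, 1, 2} → 3 states.
Total: 6.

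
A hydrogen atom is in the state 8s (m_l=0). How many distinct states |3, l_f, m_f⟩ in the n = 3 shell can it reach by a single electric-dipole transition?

E1 requires Δl = ±1, so l_f ∈ {-1, 1}; with 0 ≤ l_f ≤ n_f−1 = 2, the allowed l_f values are {1}.
For l_f = 1: m_f ∈ {m_i−1, m_i, m_i+1} ∩ [−1, 1] = {-1, 0, 1} → 3 states.
Total: 3.

3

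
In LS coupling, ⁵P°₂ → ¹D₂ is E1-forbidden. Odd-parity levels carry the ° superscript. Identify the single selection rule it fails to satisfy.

the ΔS = 0 rule

ΔJ = 0, ±1 (not J=0↔0): J: 2 → 2, ΔJ = +0 — satisfied.
Parity must change: odd → even — satisfied.
ΔL = 0, ±1 (not L=0↔0): L: 1 → 2, ΔL = +1 — satisfied.
ΔS = 0: S: 2 → 0 — violated.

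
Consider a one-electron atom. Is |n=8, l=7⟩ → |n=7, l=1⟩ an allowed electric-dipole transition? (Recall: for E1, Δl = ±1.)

Initial l = 7, final l = 1, so Δl = -6. E1 requires Δl = ±1: fails.
The transition is electric-dipole forbidden.

forbidden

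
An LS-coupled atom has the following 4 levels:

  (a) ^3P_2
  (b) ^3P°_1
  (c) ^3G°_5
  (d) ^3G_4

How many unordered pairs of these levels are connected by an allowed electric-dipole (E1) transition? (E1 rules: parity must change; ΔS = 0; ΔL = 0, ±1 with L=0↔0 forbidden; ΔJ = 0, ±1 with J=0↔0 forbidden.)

(a)–(b): allowed.
(a)–(c): forbidden (ΔL, ΔJ).
(a)–(d): forbidden (parity, ΔL, ΔJ).
(b)–(c): forbidden (parity, ΔL, ΔJ).
(b)–(d): forbidden (ΔL, ΔJ).
(c)–(d): allowed.
Allowed pairs: 2 of 6.

2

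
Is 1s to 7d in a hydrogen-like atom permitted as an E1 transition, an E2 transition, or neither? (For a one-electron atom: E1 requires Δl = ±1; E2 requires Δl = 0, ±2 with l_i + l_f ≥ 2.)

E2

Δl = 2 − 0 = +2; l_i + l_f = 2.
E1 (Δl = ±1): not satisfied.
E2 (Δl = 0,±2, l_i+l_f ≥ 2): satisfied.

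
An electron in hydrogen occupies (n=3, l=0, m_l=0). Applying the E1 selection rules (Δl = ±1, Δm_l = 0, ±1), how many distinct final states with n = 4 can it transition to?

3

E1 requires Δl = ±1, so l_f ∈ {-1, 1}; with 0 ≤ l_f ≤ n_f−1 = 3, the allowed l_f values are {1}.
For l_f = 1: m_f ∈ {m_i−1, m_i, m_i+1} ∩ [−1, 1] = {-1, 0, 1} → 3 states.
Total: 3.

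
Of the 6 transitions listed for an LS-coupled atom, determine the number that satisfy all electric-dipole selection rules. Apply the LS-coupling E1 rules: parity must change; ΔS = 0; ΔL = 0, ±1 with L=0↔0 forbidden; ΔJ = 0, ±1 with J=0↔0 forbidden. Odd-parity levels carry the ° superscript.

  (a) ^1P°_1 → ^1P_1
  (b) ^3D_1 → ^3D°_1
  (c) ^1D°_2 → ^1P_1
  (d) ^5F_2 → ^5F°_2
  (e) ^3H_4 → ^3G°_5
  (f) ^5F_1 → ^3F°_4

5

(a) allowed
(b) allowed
(c) allowed
(d) allowed
(e) allowed
(f) forbidden (ΔS, ΔJ fail)
Total allowed: 5 of 6.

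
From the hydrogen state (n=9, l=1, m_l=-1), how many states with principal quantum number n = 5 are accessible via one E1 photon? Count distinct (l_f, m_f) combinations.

E1 requires Δl = ±1, so l_f ∈ {0, 2}; with 0 ≤ l_f ≤ n_f−1 = 4, the allowed l_f values are {0, 2}.
For l_f = 0: m_f ∈ {m_i−1, m_i, m_i+1} ∩ [−0, 0] = {0} → 1 state.
For l_f = 2: m_f ∈ {m_i−1, m_i, m_i+1} ∩ [−2, 2] = {-2, -1, 0} → 3 states.
Total: 4.

4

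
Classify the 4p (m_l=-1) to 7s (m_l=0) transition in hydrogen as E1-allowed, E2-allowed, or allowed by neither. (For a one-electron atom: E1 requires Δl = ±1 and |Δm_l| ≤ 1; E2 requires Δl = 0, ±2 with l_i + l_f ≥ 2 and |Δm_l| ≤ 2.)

E1

Δl = 0 − 1 = -1; l_i + l_f = 1.
Δm_l = +1.
E1 (Δl = ±1, |Δm_l| ≤ 1): satisfied.
E2 (Δl = 0,±2, l_i+l_f ≥ 2, |Δm_l| ≤ 2): not satisfied.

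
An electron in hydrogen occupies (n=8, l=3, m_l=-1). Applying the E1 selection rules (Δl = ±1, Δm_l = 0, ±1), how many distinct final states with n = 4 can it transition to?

3

E1 requires Δl = ±1, so l_f ∈ {2, 4}; with 0 ≤ l_f ≤ n_f−1 = 3, the allowed l_f values are {2}.
For l_f = 2: m_f ∈ {m_i−1, m_i, m_i+1} ∩ [−2, 2] = {-2, -1, 0} → 3 states.
Total: 3.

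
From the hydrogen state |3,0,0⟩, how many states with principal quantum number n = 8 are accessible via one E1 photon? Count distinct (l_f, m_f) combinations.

E1 requires Δl = ±1, so l_f ∈ {-1, 1}; with 0 ≤ l_f ≤ n_f−1 = 7, the allowed l_f values are {1}.
For l_f = 1: m_f ∈ {m_i−1, m_i, m_i+1} ∩ [−1, 1] = {-1, 0, 1} → 3 states.
Total: 3.

3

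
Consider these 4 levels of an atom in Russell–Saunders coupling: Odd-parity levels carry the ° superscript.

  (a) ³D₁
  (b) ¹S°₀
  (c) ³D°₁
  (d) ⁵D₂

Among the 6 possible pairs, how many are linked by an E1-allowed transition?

(a)–(b): forbidden (ΔS, ΔL).
(a)–(c): allowed.
(a)–(d): forbidden (parity, ΔS).
(b)–(c): forbidden (parity, ΔS, ΔL).
(b)–(d): forbidden (ΔS, ΔL, ΔJ).
(c)–(d): forbidden (ΔS).
Allowed pairs: 1 of 6.

1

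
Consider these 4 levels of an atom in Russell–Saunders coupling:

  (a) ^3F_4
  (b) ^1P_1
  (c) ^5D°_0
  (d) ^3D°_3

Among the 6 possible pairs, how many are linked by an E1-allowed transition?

(a)–(b): forbidden (parity, ΔS, ΔL, ΔJ).
(a)–(c): forbidden (ΔS, ΔJ).
(a)–(d): allowed.
(b)–(c): forbidden (ΔS).
(b)–(d): forbidden (ΔS, ΔJ).
(c)–(d): forbidden (parity, ΔS, ΔJ).
Allowed pairs: 1 of 6.

1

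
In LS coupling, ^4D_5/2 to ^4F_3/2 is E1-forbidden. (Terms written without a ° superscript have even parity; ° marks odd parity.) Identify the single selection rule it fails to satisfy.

parity

Initial level: S=3/2, L=2, J=5/2, parity even. Final level: S=3/2, L=3, J=3/2, parity even.
Parity must change: even → even — fails.
ΔL = 0, ±1 (not L=0↔0): L: 2 → 3, ΔL = +1 — ok.
ΔS = 0: S: 3/2 → 3/2 — ok.
ΔJ = 0, ±1 (not J=0↔0): J: 5/2 → 3/2, ΔJ = -1 — ok.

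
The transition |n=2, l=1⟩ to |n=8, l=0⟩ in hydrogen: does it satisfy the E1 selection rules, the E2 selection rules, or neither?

E1

Δl = 0 − 1 = -1; l_i + l_f = 1.
E1 (Δl = ±1): satisfied.
E2 (Δl = 0,±2, l_i+l_f ≥ 2): not satisfied.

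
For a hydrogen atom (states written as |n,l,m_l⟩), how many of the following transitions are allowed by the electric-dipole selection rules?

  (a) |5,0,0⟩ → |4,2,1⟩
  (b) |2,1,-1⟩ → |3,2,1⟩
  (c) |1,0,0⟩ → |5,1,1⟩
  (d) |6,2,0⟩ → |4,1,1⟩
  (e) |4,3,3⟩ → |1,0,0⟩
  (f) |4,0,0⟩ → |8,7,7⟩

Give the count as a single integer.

(a) forbidden — Δl = +2 (E1 requires Δl = ±1)
(b) forbidden — Δm_l = +2 (E1 requires Δm_l = 0, ±1)
(c) allowed
(d) allowed
(e) forbidden — Δl = -3 (E1 requires Δl = ±1); Δm_l = -3 (E1 requires Δm_l = 0, ±1)
(f) forbidden — Δl = +7 (E1 requires Δl = ±1); Δm_l = +7 (E1 requires Δm_l = 0, ±1)
Total allowed: 2 of 6.

2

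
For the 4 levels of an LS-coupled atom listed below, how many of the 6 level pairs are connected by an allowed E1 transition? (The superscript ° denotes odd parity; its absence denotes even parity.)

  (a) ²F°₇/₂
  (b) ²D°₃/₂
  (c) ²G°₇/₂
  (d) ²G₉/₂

2

(a)–(b): forbidden (parity, ΔJ).
(a)–(c): forbidden (parity).
(a)–(d): allowed.
(b)–(c): forbidden (parity, ΔL, ΔJ).
(b)–(d): forbidden (ΔL, ΔJ).
(c)–(d): allowed.
Allowed pairs: 2 of 6.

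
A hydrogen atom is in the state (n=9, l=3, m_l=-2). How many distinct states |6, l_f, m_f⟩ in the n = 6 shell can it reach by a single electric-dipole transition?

E1 requires Δl = ±1, so l_f ∈ {2, 4}; with 0 ≤ l_f ≤ n_f−1 = 5, the allowed l_f values are {2, 4}.
For l_f = 2: m_f ∈ {m_i−1, m_i, m_i+1} ∩ [−2, 2] = {-2, -1} → 2 states.
For l_f = 4: m_f ∈ {m_i−1, m_i, m_i+1} ∩ [−4, 4] = {-3, -2, -1} → 3 states.
Total: 5.

5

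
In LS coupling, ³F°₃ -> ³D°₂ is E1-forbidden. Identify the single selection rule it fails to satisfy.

Initial level: S=1, L=3, J=3, parity odd. Final level: S=1, L=2, J=2, parity odd.
ΔS = 0: S: 1 → 1 — satisfied.
ΔL = 0, ±1 (not L=0↔0): L: 3 → 2, ΔL = -1 — satisfied.
Parity must change: odd → odd — violated.
ΔJ = 0, ±1 (not J=0↔0): J: 3 → 2, ΔJ = -1 — satisfied.

parity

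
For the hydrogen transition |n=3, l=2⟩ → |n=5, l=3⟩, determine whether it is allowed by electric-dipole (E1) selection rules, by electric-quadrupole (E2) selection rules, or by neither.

Δl = 3 − 2 = +1; l_i + l_f = 5.
E1 (Δl = ±1): satisfied.
E2 (Δl = 0,±2, l_i+l_f ≥ 2): not satisfied.

E1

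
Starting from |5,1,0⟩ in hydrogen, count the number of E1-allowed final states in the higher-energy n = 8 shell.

4

E1 requires Δl = ±1, so l_f ∈ {0, 2}; with 0 ≤ l_f ≤ n_f−1 = 7, the allowed l_f values are {0, 2}.
For l_f = 0: m_f ∈ {m_i−1, m_i, m_i+1} ∩ [−0, 0] = {0} → 1 state.
For l_f = 2: m_f ∈ {m_i−1, m_i, m_i+1} ∩ [−2, 2] = {-1, 0, 1} → 3 states.
Total: 4.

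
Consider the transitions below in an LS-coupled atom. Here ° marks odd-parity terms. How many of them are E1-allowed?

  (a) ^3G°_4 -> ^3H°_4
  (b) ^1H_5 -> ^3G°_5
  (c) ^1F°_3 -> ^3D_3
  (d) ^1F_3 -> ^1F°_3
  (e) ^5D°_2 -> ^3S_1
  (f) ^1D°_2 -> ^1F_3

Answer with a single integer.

2

(a) forbidden (parity fails)
(b) forbidden (ΔS fails)
(c) forbidden (ΔS fails)
(d) allowed
(e) forbidden (ΔS, ΔL fail)
(f) allowed
Total allowed: 2 of 6.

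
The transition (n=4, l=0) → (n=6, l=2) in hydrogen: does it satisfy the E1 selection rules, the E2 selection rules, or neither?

Δl = 2 − 0 = +2; l_i + l_f = 2.
E1 (Δl = ±1): not satisfied.
E2 (Δl = 0,±2, l_i+l_f ≥ 2): satisfied.

E2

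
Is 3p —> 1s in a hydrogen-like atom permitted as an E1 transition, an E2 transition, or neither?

Δl = 0 − 1 = -1; l_i + l_f = 1.
E1 (Δl = ±1): satisfied.
E2 (Δl = 0,±2, l_i+l_f ≥ 2): not satisfied.

E1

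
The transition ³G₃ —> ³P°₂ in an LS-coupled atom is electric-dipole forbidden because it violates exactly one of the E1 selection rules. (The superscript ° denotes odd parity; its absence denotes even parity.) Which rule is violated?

Parity must change: even → odd — ok.
ΔS = 0: S: 1 → 1 — ok.
ΔL = 0, ±1 (not L=0↔0): L: 4 → 1, ΔL = -3 — fails.
ΔJ = 0, ±1 (not J=0↔0): J: 3 → 2, ΔJ = -1 — ok.

the ΔL = 0, ±1 rule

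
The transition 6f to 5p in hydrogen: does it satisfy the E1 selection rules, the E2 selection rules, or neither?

E2

Δl = 1 − 3 = -2; l_i + l_f = 4.
E1 (Δl = ±1): not satisfied.
E2 (Δl = 0,±2, l_i+l_f ≥ 2): satisfied.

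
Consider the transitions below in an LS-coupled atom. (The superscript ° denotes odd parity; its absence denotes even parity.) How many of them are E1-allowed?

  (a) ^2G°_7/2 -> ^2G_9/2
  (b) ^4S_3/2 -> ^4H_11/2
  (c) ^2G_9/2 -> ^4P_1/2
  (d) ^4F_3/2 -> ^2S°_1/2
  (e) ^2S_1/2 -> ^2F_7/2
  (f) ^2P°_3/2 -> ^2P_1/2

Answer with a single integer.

(a) allowed
(b) forbidden (parity, ΔL, ΔJ fail)
(c) forbidden (parity, ΔS, ΔL, ΔJ fail)
(d) forbidden (ΔS, ΔL fail)
(e) forbidden (parity, ΔL, ΔJ fail)
(f) allowed
Total allowed: 2 of 6.

2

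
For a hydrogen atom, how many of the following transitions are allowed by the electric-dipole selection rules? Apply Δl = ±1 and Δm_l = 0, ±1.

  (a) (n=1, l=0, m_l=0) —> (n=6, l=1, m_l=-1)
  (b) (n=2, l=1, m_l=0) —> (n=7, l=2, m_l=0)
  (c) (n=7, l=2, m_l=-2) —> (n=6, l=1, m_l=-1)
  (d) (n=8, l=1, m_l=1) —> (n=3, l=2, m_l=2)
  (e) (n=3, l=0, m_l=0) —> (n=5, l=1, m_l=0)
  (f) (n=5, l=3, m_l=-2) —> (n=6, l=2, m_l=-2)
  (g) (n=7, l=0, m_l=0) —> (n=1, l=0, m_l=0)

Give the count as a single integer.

6

(a) allowed
(b) allowed
(c) allowed
(d) allowed
(e) allowed
(f) allowed
(g) forbidden — Δl = +0 (E1 requires Δl = ±1)
Total allowed: 6 of 7.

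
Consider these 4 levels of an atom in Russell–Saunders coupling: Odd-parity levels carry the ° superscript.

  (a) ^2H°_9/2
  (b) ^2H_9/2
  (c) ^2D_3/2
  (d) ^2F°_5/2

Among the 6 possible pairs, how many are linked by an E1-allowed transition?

(a)–(b): allowed.
(a)–(c): forbidden (ΔL, ΔJ).
(a)–(d): forbidden (parity, ΔL, ΔJ).
(b)–(c): forbidden (parity, ΔL, ΔJ).
(b)–(d): forbidden (ΔL, ΔJ).
(c)–(d): allowed.
Allowed pairs: 2 of 6.

2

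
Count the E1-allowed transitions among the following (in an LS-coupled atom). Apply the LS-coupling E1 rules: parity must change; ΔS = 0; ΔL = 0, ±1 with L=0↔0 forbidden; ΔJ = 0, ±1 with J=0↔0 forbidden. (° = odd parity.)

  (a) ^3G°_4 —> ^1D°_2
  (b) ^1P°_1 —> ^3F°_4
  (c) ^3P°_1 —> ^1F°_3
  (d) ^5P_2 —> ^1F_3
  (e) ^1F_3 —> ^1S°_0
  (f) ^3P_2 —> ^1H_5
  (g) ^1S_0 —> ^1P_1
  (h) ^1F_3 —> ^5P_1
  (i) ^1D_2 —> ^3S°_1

(a) forbidden (parity, ΔS, ΔL, ΔJ fail)
(b) forbidden (parity, ΔS, ΔL, ΔJ fail)
(c) forbidden (parity, ΔS, ΔL, ΔJ fail)
(d) forbidden (parity, ΔS, ΔL fail)
(e) forbidden (ΔL, ΔJ fail)
(f) forbidden (parity, ΔS, ΔL, ΔJ fail)
(g) forbidden (parity fails)
(h) forbidden (parity, ΔS, ΔL, ΔJ fail)
(i) forbidden (ΔS, ΔL fail)
Total allowed: 0 of 9.

0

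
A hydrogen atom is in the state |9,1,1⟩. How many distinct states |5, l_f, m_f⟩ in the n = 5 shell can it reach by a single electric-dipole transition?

4

E1 requires Δl = ±1, so l_f ∈ {0, 2}; with 0 ≤ l_f ≤ n_f−1 = 4, the allowed l_f values are {0, 2}.
For l_f = 0: m_f ∈ {m_i−1, m_i, m_i+1} ∩ [−0, 0] = {0} → 1 state.
For l_f = 2: m_f ∈ {m_i−1, m_i, m_i+1} ∩ [−2, 2] = {0, 1, 2} → 3 states.
Total: 4.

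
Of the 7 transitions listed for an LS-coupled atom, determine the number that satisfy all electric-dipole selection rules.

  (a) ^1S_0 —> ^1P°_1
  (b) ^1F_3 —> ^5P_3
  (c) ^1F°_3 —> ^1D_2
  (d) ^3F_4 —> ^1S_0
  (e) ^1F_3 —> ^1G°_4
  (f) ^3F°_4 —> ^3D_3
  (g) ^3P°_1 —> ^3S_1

5

(a) allowed
(b) forbidden (parity, ΔS, ΔL fail)
(c) allowed
(d) forbidden (parity, ΔS, ΔL, ΔJ fail)
(e) allowed
(f) allowed
(g) allowed
Total allowed: 5 of 7.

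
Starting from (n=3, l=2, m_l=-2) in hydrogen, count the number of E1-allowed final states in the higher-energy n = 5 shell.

E1 requires Δl = ±1, so l_f ∈ {1, 3}; with 0 ≤ l_f ≤ n_f−1 = 4, the allowed l_f values are {1, 3}.
For l_f = 1: m_f ∈ {m_i−1, m_i, m_i+1} ∩ [−1, 1] = {-1} → 1 state.
For l_f = 3: m_f ∈ {m_i−1, m_i, m_i+1} ∩ [−3, 3] = {-3, -2, -1} → 3 states.
Total: 4.

4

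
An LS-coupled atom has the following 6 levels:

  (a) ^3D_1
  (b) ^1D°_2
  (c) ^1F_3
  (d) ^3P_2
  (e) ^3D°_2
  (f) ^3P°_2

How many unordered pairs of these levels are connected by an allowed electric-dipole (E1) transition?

(a)–(b): forbidden (ΔS).
(a)–(c): forbidden (parity, ΔS, ΔJ).
(a)–(d): forbidden (parity).
(a)–(e): allowed.
(a)–(f): allowed.
(b)–(c): allowed.
(b)–(d): forbidden (ΔS).
(b)–(e): forbidden (parity, ΔS).
(b)–(f): forbidden (parity, ΔS).
(c)–(d): forbidden (parity, ΔS, ΔL).
(c)–(e): forbidden (ΔS).
(c)–(f): forbidden (ΔS, ΔL).
(d)–(e): allowed.
(d)–(f): allowed.
(e)–(f): forbidden (parity).
Allowed pairs: 5 of 15.

5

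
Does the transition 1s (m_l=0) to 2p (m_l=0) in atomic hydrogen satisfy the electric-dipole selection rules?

allowed

Δl = 1 − 0 = +1; the E1 rule Δl = ±1 is ok.
m_l: 0 → 0 (Δm_l = +0). |Δm_l| ≤ 1 ok.
All E1 selection rules are satisfied.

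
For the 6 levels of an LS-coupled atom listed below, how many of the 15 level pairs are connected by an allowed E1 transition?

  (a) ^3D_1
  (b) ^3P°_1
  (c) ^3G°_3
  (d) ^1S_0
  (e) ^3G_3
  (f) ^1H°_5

2

(a)–(b): allowed.
(a)–(c): forbidden (ΔL, ΔJ).
(a)–(d): forbidden (parity, ΔS, ΔL).
(a)–(e): forbidden (parity, ΔL, ΔJ).
(a)–(f): forbidden (ΔS, ΔL, ΔJ).
(b)–(c): forbidden (parity, ΔL, ΔJ).
(b)–(d): forbidden (ΔS).
(b)–(e): forbidden (ΔL, ΔJ).
(b)–(f): forbidden (parity, ΔS, ΔL, ΔJ).
(c)–(d): forbidden (ΔS, ΔL, ΔJ).
(c)–(e): allowed.
(c)–(f): forbidden (parity, ΔS, ΔJ).
(d)–(e): forbidden (parity, ΔS, ΔL, ΔJ).
(d)–(f): forbidden (ΔL, ΔJ).
(e)–(f): forbidden (ΔS, ΔJ).
Allowed pairs: 2 of 15.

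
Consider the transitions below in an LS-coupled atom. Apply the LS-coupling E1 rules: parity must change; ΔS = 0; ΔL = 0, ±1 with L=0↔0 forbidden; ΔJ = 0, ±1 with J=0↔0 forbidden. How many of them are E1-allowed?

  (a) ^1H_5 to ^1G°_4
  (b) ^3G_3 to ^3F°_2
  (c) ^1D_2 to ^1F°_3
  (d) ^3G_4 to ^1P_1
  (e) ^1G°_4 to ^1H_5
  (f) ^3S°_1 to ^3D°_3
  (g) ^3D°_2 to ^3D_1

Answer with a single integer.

(a) allowed
(b) allowed
(c) allowed
(d) forbidden (parity, ΔS, ΔL, ΔJ fail)
(e) allowed
(f) forbidden (parity, ΔL, ΔJ fail)
(g) allowed
Total allowed: 5 of 7.

5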